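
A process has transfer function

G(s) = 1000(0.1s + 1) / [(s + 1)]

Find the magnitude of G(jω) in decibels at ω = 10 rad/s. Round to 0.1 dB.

At ω = 10 rad/s:
zero (1 + j10·0.1) = 1 + j1 → |·| ≈ 1.4142, ∠ ≈ 45.00°
pole (1 + j10·1) = 1 + j10 → |·| ≈ 10.05, ∠ ≈ 84.29°
|G| = 1000 · 1.4142 / (10.05) ≈ 140.72
Gain = 20 log₁₀(140.72) ≈ 42.97 dB

43.0 dB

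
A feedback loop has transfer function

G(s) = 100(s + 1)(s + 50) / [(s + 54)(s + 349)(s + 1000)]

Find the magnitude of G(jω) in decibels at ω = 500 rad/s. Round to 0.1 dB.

At s = jω = j500:
zero (s+1): 1 + j500 → |·| = √(1²+500²) = √250001 ≈ 500, ∠ = arctan(500/1) ≈ 89.89°
zero (s+50): 50 + j500 → |·| = √(50²+500²) = √252500 ≈ 502.49, ∠ = arctan(500/50) ≈ 84.29°
pole (s+54): 54 + j500 → |·| = √(54²+500²) = √252916 ≈ 502.91, ∠ = arctan(500/54) ≈ 83.84°
pole (s+349): 349 + j500 → |·| = √(349²+500²) = √371801 ≈ 609.75, ∠ = arctan(500/349) ≈ 55.08°
pole (s+1000): 1000 + j500 → |·| = √(1000²+500²) = √1250000 ≈ 1118, ∠ = arctan(500/1000) ≈ 26.57°
|G| = 100 · 2.5124e+05 / 3.4283e+08 ≈ 0.073284
Gain = 20 log₁₀(0.073284) ≈ -22.70 dB

-22.7 dB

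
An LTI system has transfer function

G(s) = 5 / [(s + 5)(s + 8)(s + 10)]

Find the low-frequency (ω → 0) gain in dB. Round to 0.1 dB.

-38.1 dB

G(0) = 5 / (5·8·10) = 0.0125
20 log₁₀(0.0125) ≈ -38.06 dB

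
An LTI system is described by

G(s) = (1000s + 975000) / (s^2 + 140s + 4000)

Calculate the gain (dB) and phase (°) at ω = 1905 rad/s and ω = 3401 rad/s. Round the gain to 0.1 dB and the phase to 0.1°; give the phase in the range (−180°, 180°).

Substitute s = j1905:
Numerator: 1000(j1905) + 975000 = 975000 + j1905000
Denominator: (j1905)^2 + 140(j1905) + 4000 = -3625025 + j266700
|N| = √(975000² + 1905000²) ≈ 2.14e+06, ∠N ≈ 62.90°
|D| = √(3625025² + 266700²) ≈ 3.6348e+06, ∠D ≈ 175.79°
|G| = 2.14e+06 / 3.6348e+06 ≈ 0.58875
Gain = 20 log₁₀(0.58875) ≈ -4.60 dB
∠G = 62.90° − 175.79° = -112.89°

Substitute s = j3401:
Numerator: 1000(j3401) + 975000 = 975000 + j3401000
Denominator: (j3401)^2 + 140(j3401) + 4000 = -11562801 + j476140
|N| = √(975000² + 3401000²) ≈ 3.538e+06, ∠N ≈ 74.00°
|D| = √(11562801² + 476140²) ≈ 1.1573e+07, ∠D ≈ 177.64°
|G| = 3.538e+06 / 1.1573e+07 ≈ 0.30571
Gain = 20 log₁₀(0.30571) ≈ -10.29 dB
∠G = 74.00° − 177.64° = -103.64°

ω = 1905: -4.6 dB, -112.9°; ω = 3401: -10.3 dB, -103.6°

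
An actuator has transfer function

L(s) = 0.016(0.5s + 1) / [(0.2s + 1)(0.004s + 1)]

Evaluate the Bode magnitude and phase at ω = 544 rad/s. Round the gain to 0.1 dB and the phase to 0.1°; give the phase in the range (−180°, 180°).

-35.5 dB, -65.0°

At ω = 544 rad/s:
zero (1 + j544·0.5) = 1 + j272 → |·| ≈ 272, ∠ ≈ 89.79°
pole (1 + j544·0.2) = 1 + j108.8 → |·| ≈ 108.8, ∠ ≈ 89.47°
pole (1 + j544·0.004) = 1 + j2.176 → |·| ≈ 2.3948, ∠ ≈ 65.32°
|L| = 0.016 · 272 / (108.8 · 2.3948) ≈ 0.016703
Gain = 20 log₁₀(0.016703) ≈ -35.54 dB
∠L = (89.79°) − (89.47° + 65.32°) = -65.00°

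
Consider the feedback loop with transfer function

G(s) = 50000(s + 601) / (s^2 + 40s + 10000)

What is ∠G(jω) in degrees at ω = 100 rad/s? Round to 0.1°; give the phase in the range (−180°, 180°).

-80.6°

At s = jω = j100:
zero (s+601): 601 + j100 → |·| = √(601²+100²) = √371201 ≈ 609.26, ∠ = arctan(100/601) ≈ 9.45°
quadratic: (j100)² + 40·j100 + 10000 = 0 + j4000 → |·| ≈ 4000, ∠ ≈ 90.00°
∠G = 9.45° − 90.00° = -80.55°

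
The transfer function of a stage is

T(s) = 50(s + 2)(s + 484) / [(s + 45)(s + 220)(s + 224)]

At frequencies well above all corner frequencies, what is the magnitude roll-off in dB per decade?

Each pole contributes −20 dB/decade at high frequency; each zero contributes +20 dB/decade.
Net: 2 zero(s) − 3 pole(s) → -20 dB/decade.

-20 dB/decade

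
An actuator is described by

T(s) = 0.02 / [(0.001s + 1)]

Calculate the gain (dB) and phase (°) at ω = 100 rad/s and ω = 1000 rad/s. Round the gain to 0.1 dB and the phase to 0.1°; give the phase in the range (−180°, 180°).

ω = 100: -34.0 dB, -5.7°; ω = 1000: -37.0 dB, -45.0°

At ω = 100 rad/s:
pole (1 + j100·0.001) = 1 + j0.1 → |·| ≈ 1.005, ∠ ≈ 5.71°
|T| = 0.02 · 1 / (1.005) ≈ 0.0199
Gain = 20 log₁₀(0.0199) ≈ -34.02 dB
∠T = (0°) − (5.71°) = -5.71°

At ω = 1000 rad/s:
pole (1 + j1000·0.001) = 1 + j1 → |·| ≈ 1.4142, ∠ ≈ 45.00°
|T| = 0.02 · 1 / (1.4142) ≈ 0.014142
Gain = 20 log₁₀(0.014142) ≈ -36.99 dB
∠T = (0°) − (45.00°) = -45.00°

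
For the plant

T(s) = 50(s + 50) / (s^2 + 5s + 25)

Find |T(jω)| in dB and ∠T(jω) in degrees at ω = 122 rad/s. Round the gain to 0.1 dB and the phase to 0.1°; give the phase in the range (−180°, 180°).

At s = jω = j122:
zero (s+50): 50 + j122 → |·| = √(50²+122²) = √17384 ≈ 131.85, ∠ = arctan(122/50) ≈ 67.71°
quadratic: (j122)² + 5·j122 + 25 = -14859 + j610 → |·| ≈ 14872, ∠ ≈ 177.65°
|T| = 50 · 131.85 / 14872 ≈ 0.44328
Gain = 20 log₁₀(0.44328) ≈ -7.07 dB
∠T = 67.71° − 177.65° = -109.94°

-7.1 dB, -109.9°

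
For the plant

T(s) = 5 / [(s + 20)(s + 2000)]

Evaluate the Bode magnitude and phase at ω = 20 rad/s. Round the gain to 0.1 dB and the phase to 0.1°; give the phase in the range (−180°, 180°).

At s = jω = j20:
pole (s+20): 20 + j20 → |·| = √(20²+20²) = √800 ≈ 28.284, ∠ = arctan(20/20) ≈ 45.00°
pole (s+2000): 2000 + j20 → |·| = √(2000²+20²) = √4000400 ≈ 2000.1, ∠ = arctan(20/2000) ≈ 0.57°
|T| = 5 / 56571 ≈ 8.8385e-05
Gain = 20 log₁₀(8.8385e-05) ≈ -81.07 dB
∠T = 0.00° − 45.57° = -45.57°

-81.1 dB, -45.6°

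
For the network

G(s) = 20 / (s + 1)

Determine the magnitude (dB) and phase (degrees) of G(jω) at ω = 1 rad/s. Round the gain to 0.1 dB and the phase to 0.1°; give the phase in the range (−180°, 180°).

Substitute s = j1:
Numerator: 20 = 20 + j0
Denominator: (j1) + 1 = 1 + j1
|N| = √(20² + 0²) ≈ 20, ∠N ≈ 0.00°
|D| = √(1² + 1²) ≈ 1.4142, ∠D ≈ 45.00°
|G| = 20 / 1.4142 ≈ 14.142
Gain = 20 log₁₀(14.142) ≈ 23.01 dB
∠G = 0.00° − 45.00° = -45.00°

23.0 dB, -45.0°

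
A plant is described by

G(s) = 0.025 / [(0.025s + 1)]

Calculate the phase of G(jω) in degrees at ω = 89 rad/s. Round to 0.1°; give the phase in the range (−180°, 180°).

-65.8°

At ω = 89 rad/s:
pole (1 + j89·0.025) = 1 + j2.225 → |·| ≈ 2.4394, ∠ ≈ 65.80°
∠G = (0°) − (65.80°) = -65.80°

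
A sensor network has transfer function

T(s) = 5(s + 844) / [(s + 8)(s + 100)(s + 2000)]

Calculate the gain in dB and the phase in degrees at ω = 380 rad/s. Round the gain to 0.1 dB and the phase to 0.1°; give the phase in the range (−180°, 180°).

-96.4 dB, -150.6°

At s = jω = j380:
zero (s+844): 844 + j380 → |·| = √(844²+380²) = √856736 ≈ 925.6, ∠ = arctan(380/844) ≈ 24.24°
pole (s+8): 8 + j380 → |·| = √(8²+380²) = √144464 ≈ 380.08, ∠ = arctan(380/8) ≈ 88.79°
pole (s+100): 100 + j380 → |·| = √(100²+380²) = √154400 ≈ 392.94, ∠ = arctan(380/100) ≈ 75.26°
pole (s+2000): 2000 + j380 → |·| = √(2000²+380²) = √4144400 ≈ 2035.8, ∠ = arctan(380/2000) ≈ 10.76°
|T| = 5 · 925.6 / 3.0404e+08 ≈ 1.5222e-05
Gain = 20 log₁₀(1.5222e-05) ≈ -96.35 dB
∠T = 24.24° − 174.81° = -150.57°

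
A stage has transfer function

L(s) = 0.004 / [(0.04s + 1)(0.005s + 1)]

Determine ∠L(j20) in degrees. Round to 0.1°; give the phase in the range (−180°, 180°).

At ω = 20 rad/s:
pole (1 + j20·0.04) = 1 + j0.8 → |·| ≈ 1.2806, ∠ ≈ 38.66°
pole (1 + j20·0.005) = 1 + j0.1 → |·| ≈ 1.005, ∠ ≈ 5.71°
∠L = (0°) − (38.66° + 5.71°) = -44.37°

-44.4°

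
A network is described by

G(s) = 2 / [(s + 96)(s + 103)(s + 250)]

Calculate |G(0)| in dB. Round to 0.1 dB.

G(0) = 2 / (96·103·250) ≈ 8.0906e-07
20 log₁₀(8.0906e-07) ≈ -121.84 dB

-121.8 dB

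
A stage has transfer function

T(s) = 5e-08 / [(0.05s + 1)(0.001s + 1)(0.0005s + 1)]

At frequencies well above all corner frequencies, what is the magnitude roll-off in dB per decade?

-60 dB/decade

Each pole contributes −20 dB/decade at high frequency; each zero contributes +20 dB/decade.
Net: 0 zero(s) − 3 pole(s) → -60 dB/decade.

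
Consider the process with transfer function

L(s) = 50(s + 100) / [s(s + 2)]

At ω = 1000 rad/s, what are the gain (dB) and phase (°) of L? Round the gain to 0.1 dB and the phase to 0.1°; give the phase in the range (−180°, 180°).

-26.0 dB, -95.6°

At s = jω = j1000:
zero (s+100): 100 + j1000 → |·| = √(100²+1000²) = √1010000 ≈ 1005, ∠ = arctan(1000/100) ≈ 84.29°
pole (s+2): 2 + j1000 → |·| = √(2²+1000²) = √1000004 ≈ 1000, ∠ = arctan(1000/2) ≈ 89.89°
pole at origin: |s| = 1000, ∠ = 90.00° (in denominator)
|L| = 50 · 1005 / 1e+06 ≈ 0.05025
Gain = 20 log₁₀(0.05025) ≈ -25.98 dB
∠L = 84.29° − 179.89° = -95.60°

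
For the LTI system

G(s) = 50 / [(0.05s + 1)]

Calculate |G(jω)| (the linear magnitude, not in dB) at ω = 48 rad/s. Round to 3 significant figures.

At ω = 48 rad/s:
pole (1 + j48·0.05) = 1 + j2.4 → |·| ≈ 2.6, ∠ ≈ 67.38°
|G| = 50 · 1 / (2.6) ≈ 19.231

19.2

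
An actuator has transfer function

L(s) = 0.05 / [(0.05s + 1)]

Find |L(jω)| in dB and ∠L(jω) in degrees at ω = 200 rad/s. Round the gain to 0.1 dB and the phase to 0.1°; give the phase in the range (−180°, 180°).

-46.1 dB, -84.3°

At ω = 200 rad/s:
pole (1 + j200·0.05) = 1 + j10 → |·| ≈ 10.05, ∠ ≈ 84.29°
|L| = 0.05 · 1 / (10.05) ≈ 0.0049751
Gain = 20 log₁₀(0.0049751) ≈ -46.06 dB
∠L = (0°) − (84.29°) = -84.29°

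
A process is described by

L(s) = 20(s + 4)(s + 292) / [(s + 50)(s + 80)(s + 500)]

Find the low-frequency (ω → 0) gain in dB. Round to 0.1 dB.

L(0) = 20·4·292 / (50·80·500) = 0.01168
20 log₁₀(0.01168) ≈ -38.65 dB

-38.7 dB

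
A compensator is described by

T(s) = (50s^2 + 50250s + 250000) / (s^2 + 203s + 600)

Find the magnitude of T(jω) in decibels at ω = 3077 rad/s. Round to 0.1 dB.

Substitute s = j3077:
Numerator: 50(j3077)^2 + 50250(j3077) + 250000 = -473146450 + j154619250
Denominator: (j3077)^2 + 203(j3077) + 600 = -9467329 + j624631
|N| = √(473146450² + 154619250²) ≈ 4.9777e+08, ∠N ≈ 161.90°
|D| = √(9467329² + 624631²) ≈ 9.4879e+06, ∠D ≈ 176.23°
|T| = 4.9777e+08 / 9.4879e+06 ≈ 52.464
Gain = 20 log₁₀(52.464) ≈ 34.40 dB

34.4 dB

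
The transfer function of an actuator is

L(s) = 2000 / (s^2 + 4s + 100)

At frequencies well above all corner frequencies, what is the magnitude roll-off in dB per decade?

Each pole contributes −20 dB/decade at high frequency; each zero contributes +20 dB/decade.
Net: 0 zero(s) − 2 pole(s) → -40 dB/decade.

-40 dB/decade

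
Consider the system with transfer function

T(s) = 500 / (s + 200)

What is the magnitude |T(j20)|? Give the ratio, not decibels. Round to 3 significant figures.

2.49

At s = jω = j20:
pole (s+200): 200 + j20 → |·| = √(200²+20²) = √40400 ≈ 201, ∠ = arctan(20/200) ≈ 5.71°
|T| = 500 / 201 ≈ 2.4876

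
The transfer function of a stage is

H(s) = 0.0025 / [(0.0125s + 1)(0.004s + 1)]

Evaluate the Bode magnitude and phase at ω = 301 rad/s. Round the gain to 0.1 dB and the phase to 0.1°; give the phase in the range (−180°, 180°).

-67.7 dB, -125.4°

At ω = 301 rad/s:
pole (1 + j301·0.0125) = 1 + j3.7625 → |·| ≈ 3.8931, ∠ ≈ 75.12°
pole (1 + j301·0.004) = 1 + j1.204 → |·| ≈ 1.5651, ∠ ≈ 50.29°
|H| = 0.0025 · 1 / (3.8931 · 1.5651) ≈ 0.0004103
Gain = 20 log₁₀(0.0004103) ≈ -67.74 dB
∠H = (0°) − (75.12° + 50.29°) = -125.41°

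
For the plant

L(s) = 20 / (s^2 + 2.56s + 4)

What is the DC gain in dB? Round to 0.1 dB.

L(0) = 20 / 4 = 5
20 log₁₀(5) ≈ 13.98 dB

14.0 dB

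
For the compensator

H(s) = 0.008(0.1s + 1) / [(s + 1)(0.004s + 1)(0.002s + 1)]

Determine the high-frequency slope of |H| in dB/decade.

Each pole contributes −20 dB/decade at high frequency; each zero contributes +20 dB/decade.
Net: 1 zero(s) − 3 pole(s) → -40 dB/decade.

-40 dB/decade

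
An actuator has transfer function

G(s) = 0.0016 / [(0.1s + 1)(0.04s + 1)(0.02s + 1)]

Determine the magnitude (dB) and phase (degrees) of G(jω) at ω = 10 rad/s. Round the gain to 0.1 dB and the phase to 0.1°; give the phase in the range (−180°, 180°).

At ω = 10 rad/s:
pole (1 + j10·0.1) = 1 + j1 → |·| ≈ 1.4142, ∠ ≈ 45.00°
pole (1 + j10·0.04) = 1 + j0.4 → |·| ≈ 1.077, ∠ ≈ 21.80°
pole (1 + j10·0.02) = 1 + j0.2 → |·| ≈ 1.0198, ∠ ≈ 11.31°
|G| = 0.0016 · 1 / (1.4142 · 1.077 · 1.0198) ≈ 0.0010301
Gain = 20 log₁₀(0.0010301) ≈ -59.74 dB
∠G = (0°) − (45.00° + 21.80° + 11.31°) = -78.11°

-59.7 dB, -78.1°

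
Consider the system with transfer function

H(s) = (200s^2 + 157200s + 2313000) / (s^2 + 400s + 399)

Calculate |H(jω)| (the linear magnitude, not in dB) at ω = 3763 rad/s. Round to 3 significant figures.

203

Substitute s = j3763:
Numerator: 200(j3763)^2 + 157200(j3763) + 2313000 = -2829720800 + j591543600
Denominator: (j3763)^2 + 400(j3763) + 399 = -14159770 + j1505200
|N| = √(2829720800² + 591543600²) ≈ 2.8909e+09, ∠N ≈ 168.19°
|D| = √(14159770² + 1505200²) ≈ 1.424e+07, ∠D ≈ 173.93°
|H| = 2.8909e+09 / 1.424e+07 ≈ 203.01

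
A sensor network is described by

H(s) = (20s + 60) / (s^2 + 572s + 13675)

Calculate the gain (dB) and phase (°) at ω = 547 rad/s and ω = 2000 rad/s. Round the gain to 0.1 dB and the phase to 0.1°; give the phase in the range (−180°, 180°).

Substitute s = j547:
Numerator: 20(j547) + 60 = 60 + j10940
Denominator: (j547)^2 + 572(j547) + 13675 = -285534 + j312884
|N| = √(60² + 10940²) ≈ 10940, ∠N ≈ 89.69°
|D| = √(285534² + 312884²) ≈ 4.2359e+05, ∠D ≈ 132.38°
|H| = 10940 / 4.2359e+05 ≈ 0.025827
Gain = 20 log₁₀(0.025827) ≈ -31.76 dB
∠H = 89.69° − 132.38° = -42.69°

Substitute s = j2000:
Numerator: 20(j2000) + 60 = 60 + j40000
Denominator: (j2000)^2 + 572(j2000) + 13675 = -3986325 + j1144000
|N| = √(60² + 40000²) ≈ 40000, ∠N ≈ 89.91°
|D| = √(3986325² + 1144000²) ≈ 4.1472e+06, ∠D ≈ 163.99°
|H| = 40000 / 4.1472e+06 ≈ 0.0096451
Gain = 20 log₁₀(0.0096451) ≈ -40.31 dB
∠H = 89.91° − 163.99° = -74.08°

ω = 547: -31.8 dB, -42.7°; ω = 2000: -40.3 dB, -74.1°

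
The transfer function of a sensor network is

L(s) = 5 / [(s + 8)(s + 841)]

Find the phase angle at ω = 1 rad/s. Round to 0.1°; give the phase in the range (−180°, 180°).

-7.2°

At s = jω = j1:
pole (s+8): 8 + j1 → |·| = √(8²+1²) = √65 ≈ 8.0623, ∠ = arctan(1/8) ≈ 7.13°
pole (s+841): 841 + j1 → |·| = √(841²+1²) = √707282 ≈ 841, ∠ = arctan(1/841) ≈ 0.07°
∠L = 0.00° − 7.20° = -7.20°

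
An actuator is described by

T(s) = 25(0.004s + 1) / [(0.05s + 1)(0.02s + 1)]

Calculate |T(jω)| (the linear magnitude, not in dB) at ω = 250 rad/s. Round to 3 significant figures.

At ω = 250 rad/s:
zero (1 + j250·0.004) = 1 + j1 → |·| ≈ 1.4142, ∠ ≈ 45.00°
pole (1 + j250·0.05) = 1 + j12.5 → |·| ≈ 12.54, ∠ ≈ 85.43°
pole (1 + j250·0.02) = 1 + j5 → |·| ≈ 5.099, ∠ ≈ 78.69°
|T| = 25 · 1.4142 / (12.54 · 5.099) ≈ 0.55293

0.553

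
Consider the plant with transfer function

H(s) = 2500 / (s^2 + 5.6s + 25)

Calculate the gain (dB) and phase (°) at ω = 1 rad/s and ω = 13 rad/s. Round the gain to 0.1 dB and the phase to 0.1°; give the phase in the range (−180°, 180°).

At s = jω = j1:
quadratic: (j1)² + 5.6·j1 + 25 = 24 + j5.6 → |·| ≈ 24.645, ∠ ≈ 13.13°
|H| = 2500 / 24.645 ≈ 101.44
Gain = 20 log₁₀(101.44) ≈ 40.12 dB
∠H = 0.00° − 13.13° = -13.13°

At s = jω = j13:
quadratic: (j13)² + 5.6·j13 + 25 = -144 + j72.8 → |·| ≈ 161.36, ∠ ≈ 153.18°
|H| = 2500 / 161.36 ≈ 15.493
Gain = 20 log₁₀(15.493) ≈ 23.80 dB
∠H = 0.00° − 153.18° = -153.18°

ω = 1: 40.1 dB, -13.1°; ω = 13: 23.8 dB, -153.2°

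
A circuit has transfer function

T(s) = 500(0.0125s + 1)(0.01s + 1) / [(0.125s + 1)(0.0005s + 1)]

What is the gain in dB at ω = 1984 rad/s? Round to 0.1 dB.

57.0 dB

At ω = 1984 rad/s:
zero (1 + j1984·0.0125) = 1 + j24.8 → |·| ≈ 24.82, ∠ ≈ 87.69°
zero (1 + j1984·0.01) = 1 + j19.84 → |·| ≈ 19.865, ∠ ≈ 87.11°
pole (1 + j1984·0.125) = 1 + j248 → |·| ≈ 248, ∠ ≈ 89.77°
pole (1 + j1984·0.0005) = 1 + j0.992 → |·| ≈ 1.4086, ∠ ≈ 44.77°
|T| = 500 · 24.82 · 19.865 / (248 · 1.4086) ≈ 705.7
Gain = 20 log₁₀(705.7) ≈ 56.97 dB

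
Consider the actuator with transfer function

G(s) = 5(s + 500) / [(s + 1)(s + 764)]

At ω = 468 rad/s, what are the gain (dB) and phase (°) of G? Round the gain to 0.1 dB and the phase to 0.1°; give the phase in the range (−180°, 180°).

At s = jω = j468:
zero (s+500): 500 + j468 → |·| = √(500²+468²) = √469024 ≈ 684.85, ∠ = arctan(468/500) ≈ 43.11°
pole (s+1): 1 + j468 → |·| = √(1²+468²) = √219025 ≈ 468, ∠ = arctan(468/1) ≈ 89.88°
pole (s+764): 764 + j468 → |·| = √(764²+468²) = √802720 ≈ 895.95, ∠ = arctan(468/764) ≈ 31.49°
|G| = 5 · 684.85 / 4.193e+05 ≈ 0.0081666
Gain = 20 log₁₀(0.0081666) ≈ -41.76 dB
∠G = 43.11° − 121.37° = -78.26°

-41.8 dB, -78.3°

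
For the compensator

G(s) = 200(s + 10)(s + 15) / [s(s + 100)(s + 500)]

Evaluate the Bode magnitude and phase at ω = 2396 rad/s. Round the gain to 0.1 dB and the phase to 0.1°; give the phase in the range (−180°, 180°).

At s = jω = j2396:
zero (s+10): 10 + j2396 → |·| = √(10²+2396²) = √5740916 ≈ 2396, ∠ = arctan(2396/10) ≈ 89.76°
zero (s+15): 15 + j2396 → |·| = √(15²+2396²) = √5741041 ≈ 2396, ∠ = arctan(2396/15) ≈ 89.64°
pole (s+100): 100 + j2396 → |·| = √(100²+2396²) = √5750816 ≈ 2398.1, ∠ = arctan(2396/100) ≈ 87.61°
pole (s+500): 500 + j2396 → |·| = √(500²+2396²) = √5990816 ≈ 2447.6, ∠ = arctan(2396/500) ≈ 78.21°
pole at origin: |s| = 2396, ∠ = 90.00° (in denominator)
|G| = 200 · 5.7408e+06 / 1.4064e+10 ≈ 0.081638
Gain = 20 log₁₀(0.081638) ≈ -21.76 dB
∠G = 179.40° − 255.82° = -76.42°

-21.8 dB, -76.4°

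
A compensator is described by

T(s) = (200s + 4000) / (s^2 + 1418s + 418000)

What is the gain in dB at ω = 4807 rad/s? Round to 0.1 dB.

Substitute s = j4807:
Numerator: 200(j4807) + 4000 = 4000 + j961400
Denominator: (j4807)^2 + 1418(j4807) + 418000 = -22689249 + j6816326
|N| = √(4000² + 961400²) ≈ 9.6141e+05, ∠N ≈ 89.76°
|D| = √(22689249² + 6816326²) ≈ 2.3691e+07, ∠D ≈ 163.28°
|T| = 9.6141e+05 / 2.3691e+07 ≈ 0.040581
Gain = 20 log₁₀(0.040581) ≈ -27.83 dB

-27.8 dB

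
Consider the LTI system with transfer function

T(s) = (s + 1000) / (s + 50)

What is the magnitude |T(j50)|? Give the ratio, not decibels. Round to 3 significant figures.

14.2

Substitute s = j50:
Numerator: (j50) + 1000 = 1000 + j50
Denominator: (j50) + 50 = 50 + j50
|N| = √(1000² + 50²) ≈ 1001.2, ∠N ≈ 2.86°
|D| = √(50² + 50²) ≈ 70.711, ∠D ≈ 45.00°
|T| = 1001.2 / 70.711 ≈ 14.159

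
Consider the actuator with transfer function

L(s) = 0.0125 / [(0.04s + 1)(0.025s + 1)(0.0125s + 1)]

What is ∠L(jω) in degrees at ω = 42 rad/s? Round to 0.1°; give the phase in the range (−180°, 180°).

At ω = 42 rad/s:
pole (1 + j42·0.04) = 1 + j1.68 → |·| ≈ 1.9551, ∠ ≈ 59.24°
pole (1 + j42·0.025) = 1 + j1.05 → |·| ≈ 1.45, ∠ ≈ 46.40°
pole (1 + j42·0.0125) = 1 + j0.525 → |·| ≈ 1.1294, ∠ ≈ 27.70°
∠L = (0°) − (59.24° + 46.40° + 27.70°) = -133.34°

-133.3°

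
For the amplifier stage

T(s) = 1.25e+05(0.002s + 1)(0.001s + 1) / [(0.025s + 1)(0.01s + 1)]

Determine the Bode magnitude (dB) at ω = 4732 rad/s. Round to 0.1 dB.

At ω = 4732 rad/s:
zero (1 + j4732·0.002) = 1 + j9.464 → |·| ≈ 9.5167, ∠ ≈ 83.97°
zero (1 + j4732·0.001) = 1 + j4.732 → |·| ≈ 4.8365, ∠ ≈ 78.07°
pole (1 + j4732·0.025) = 1 + j118.3 → |·| ≈ 118.3, ∠ ≈ 89.52°
pole (1 + j4732·0.01) = 1 + j47.32 → |·| ≈ 47.331, ∠ ≈ 88.79°
|T| = 1.25e+05 · 9.5167 · 4.8365 / (118.3 · 47.331) ≈ 1027.5
Gain = 20 log₁₀(1027.5) ≈ 60.24 dB

60.2 dB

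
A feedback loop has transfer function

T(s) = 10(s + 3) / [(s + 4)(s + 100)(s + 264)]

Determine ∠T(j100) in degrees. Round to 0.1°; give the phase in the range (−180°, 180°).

-65.2°

At s = jω = j100:
zero (s+3): 3 + j100 → |·| = √(3²+100²) = √10009 ≈ 100.04, ∠ = arctan(100/3) ≈ 88.28°
pole (s+4): 4 + j100 → |·| = √(4²+100²) = √10016 ≈ 100.08, ∠ = arctan(100/4) ≈ 87.71°
pole (s+100): 100 + j100 → |·| = √(100²+100²) = √20000 ≈ 141.42, ∠ = arctan(100/100) ≈ 45.00°
pole (s+264): 264 + j100 → |·| = √(264²+100²) = √79696 ≈ 282.3, ∠ = arctan(100/264) ≈ 20.75°
∠T = 88.28° − 153.46° = -65.18°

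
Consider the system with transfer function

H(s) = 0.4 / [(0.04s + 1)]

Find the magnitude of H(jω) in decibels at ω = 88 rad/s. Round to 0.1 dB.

At ω = 88 rad/s:
pole (1 + j88·0.04) = 1 + j3.52 → |·| ≈ 3.6593, ∠ ≈ 74.14°
|H| = 0.4 · 1 / (3.6593) ≈ 0.10931
Gain = 20 log₁₀(0.10931) ≈ -19.23 dB

-19.2 dB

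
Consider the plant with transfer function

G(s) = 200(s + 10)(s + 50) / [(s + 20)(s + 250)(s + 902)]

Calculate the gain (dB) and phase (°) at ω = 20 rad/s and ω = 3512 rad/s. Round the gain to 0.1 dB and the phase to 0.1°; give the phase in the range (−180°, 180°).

At s = jω = j20:
zero (s+10): 10 + j20 → |·| = √(10²+20²) = √500 ≈ 22.361, ∠ = arctan(20/10) ≈ 63.43°
zero (s+50): 50 + j20 → |·| = √(50²+20²) = √2900 ≈ 53.852, ∠ = arctan(20/50) ≈ 21.80°
pole (s+20): 20 + j20 → |·| = √(20²+20²) = √800 ≈ 28.284, ∠ = arctan(20/20) ≈ 45.00°
pole (s+250): 250 + j20 → |·| = √(250²+20²) = √62900 ≈ 250.8, ∠ = arctan(20/250) ≈ 4.57°
pole (s+902): 902 + j20 → |·| = √(902²+20²) = √814004 ≈ 902.22, ∠ = arctan(20/902) ≈ 1.27°
|G| = 200 · 1204.2 / 6.4e+06 ≈ 0.037631
Gain = 20 log₁₀(0.037631) ≈ -28.49 dB
∠G = 85.23° − 50.84° = 34.39°

At s = jω = j3512:
zero (s+10): 10 + j3512 → |·| = √(10²+3512²) = √12334244 ≈ 3512, ∠ = arctan(3512/10) ≈ 89.84°
zero (s+50): 50 + j3512 → |·| = √(50²+3512²) = √12336644 ≈ 3512.4, ∠ = arctan(3512/50) ≈ 89.18°
pole (s+20): 20 + j3512 → |·| = √(20²+3512²) = √12334544 ≈ 3512.1, ∠ = arctan(3512/20) ≈ 89.67°
pole (s+250): 250 + j3512 → |·| = √(250²+3512²) = √12396644 ≈ 3520.9, ∠ = arctan(3512/250) ≈ 85.93°
pole (s+902): 902 + j3512 → |·| = √(902²+3512²) = √13147748 ≈ 3626, ∠ = arctan(3512/902) ≈ 75.60°
|G| = 200 · 1.2336e+07 / 4.4838e+10 ≈ 0.055025
Gain = 20 log₁₀(0.055025) ≈ -25.19 dB
∠G = 179.02° − 251.20° = -72.18°

ω = 20: -28.5 dB, 34.4°; ω = 3512: -25.2 dB, -72.2°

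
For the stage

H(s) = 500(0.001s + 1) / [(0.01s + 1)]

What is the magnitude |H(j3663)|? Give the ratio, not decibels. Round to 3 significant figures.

At ω = 3663 rad/s:
zero (1 + j3663·0.001) = 1 + j3.663 → |·| ≈ 3.797, ∠ ≈ 74.73°
pole (1 + j3663·0.01) = 1 + j36.63 → |·| ≈ 36.644, ∠ ≈ 88.44°
|H| = 500 · 3.797 / (36.644) ≈ 51.809

51.8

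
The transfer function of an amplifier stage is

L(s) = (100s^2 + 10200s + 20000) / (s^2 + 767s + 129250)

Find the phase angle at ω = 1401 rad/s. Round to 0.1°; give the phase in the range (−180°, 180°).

Substitute s = j1401:
Numerator: 100(j1401)^2 + 10200(j1401) + 20000 = -196260100 + j14290200
Denominator: (j1401)^2 + 767(j1401) + 129250 = -1833551 + j1074567
|N| = √(196260100² + 14290200²) ≈ 1.9678e+08, ∠N ≈ 175.84°
|D| = √(1833551² + 1074567²) ≈ 2.1252e+06, ∠D ≈ 149.63°
∠L = 175.84° − 149.63° = 26.21°

26.2°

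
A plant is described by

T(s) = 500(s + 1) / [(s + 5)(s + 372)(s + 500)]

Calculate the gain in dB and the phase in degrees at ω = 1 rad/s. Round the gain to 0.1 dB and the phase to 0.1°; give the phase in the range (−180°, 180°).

-62.6 dB, 33.4°

At s = jω = j1:
zero (s+1): 1 + j1 → |·| = √(1²+1²) = √2 ≈ 1.4142, ∠ = arctan(1/1) ≈ 45.00°
pole (s+5): 5 + j1 → |·| = √(5²+1²) = √26 ≈ 5.099, ∠ = arctan(1/5) ≈ 11.31°
pole (s+372): 372 + j1 → |·| = √(372²+1²) = √138385 ≈ 372, ∠ = arctan(1/372) ≈ 0.15°
pole (s+500): 500 + j1 → |·| = √(500²+1²) = √250001 ≈ 500, ∠ = arctan(1/500) ≈ 0.11°
|T| = 500 · 1.4142 / 9.4841e+05 ≈ 0.00074556
Gain = 20 log₁₀(0.00074556) ≈ -62.55 dB
∠T = 45.00° − 11.57° = 33.43°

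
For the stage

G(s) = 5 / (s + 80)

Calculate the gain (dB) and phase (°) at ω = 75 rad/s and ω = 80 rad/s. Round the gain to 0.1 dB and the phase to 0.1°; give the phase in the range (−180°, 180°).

ω = 75: -26.8 dB, -43.2°; ω = 80: -27.1 dB, -45.0°

At s = jω = j75:
pole (s+80): 80 + j75 → |·| = √(80²+75²) = √12025 ≈ 109.66, ∠ = arctan(75/80) ≈ 43.15°
|G| = 5 / 109.66 ≈ 0.045595
Gain = 20 log₁₀(0.045595) ≈ -26.82 dB
∠G = 0.00° − 43.15° = -43.15°

At s = jω = j80:
pole (s+80): 80 + j80 → |·| = √(80²+80²) = √12800 ≈ 113.14, ∠ = arctan(80/80) ≈ 45.00°
|G| = 5 / 113.14 ≈ 0.044193
Gain = 20 log₁₀(0.044193) ≈ -27.09 dB
∠G = 0.00° − 45.00° = -45.00°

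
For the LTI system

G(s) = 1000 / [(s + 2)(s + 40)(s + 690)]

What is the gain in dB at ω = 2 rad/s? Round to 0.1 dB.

-37.9 dB

At s = jω = j2:
pole (s+2): 2 + j2 → |·| = √(2²+2²) = √8 ≈ 2.8284, ∠ = arctan(2/2) ≈ 45.00°
pole (s+40): 40 + j2 → |·| = √(40²+2²) = √1604 ≈ 40.05, ∠ = arctan(2/40) ≈ 2.86°
pole (s+690): 690 + j2 → |·| = √(690²+2²) = √476104 ≈ 690, ∠ = arctan(2/690) ≈ 0.17°
|G| = 1000 / 78161 ≈ 0.012794
Gain = 20 log₁₀(0.012794) ≈ -37.86 dB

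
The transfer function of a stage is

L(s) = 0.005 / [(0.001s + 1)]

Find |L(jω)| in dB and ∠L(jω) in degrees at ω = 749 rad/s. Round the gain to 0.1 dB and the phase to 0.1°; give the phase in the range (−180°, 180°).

-48.0 dB, -36.8°

At ω = 749 rad/s:
pole (1 + j749·0.001) = 1 + j0.749 → |·| ≈ 1.2494, ∠ ≈ 36.83°
|L| = 0.005 · 1 / (1.2494) ≈ 0.0040019
Gain = 20 log₁₀(0.0040019) ≈ -47.95 dB
∠L = (0°) − (36.83°) = -36.83°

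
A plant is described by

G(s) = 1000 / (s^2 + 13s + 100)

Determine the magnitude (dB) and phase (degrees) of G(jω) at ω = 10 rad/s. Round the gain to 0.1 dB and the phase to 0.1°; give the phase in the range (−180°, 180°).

17.7 dB, -90.0°

At s = jω = j10:
quadratic: (j10)² + 13·j10 + 100 = 0 + j130 → |·| ≈ 130, ∠ ≈ 90.00°
|G| = 1000 / 130 ≈ 7.6923
Gain = 20 log₁₀(7.6923) ≈ 17.72 dB
∠G = 0.00° − 90.00° = -90.00°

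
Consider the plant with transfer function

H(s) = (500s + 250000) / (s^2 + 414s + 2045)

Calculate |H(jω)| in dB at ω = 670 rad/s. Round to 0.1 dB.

-2.0 dB

Substitute s = j670:
Numerator: 500(j670) + 250000 = 250000 + j335000
Denominator: (j670)^2 + 414(j670) + 2045 = -446855 + j277380
|N| = √(250000² + 335000²) ≈ 4.18e+05, ∠N ≈ 53.27°
|D| = √(446855² + 277380²) ≈ 5.2595e+05, ∠D ≈ 148.17°
|H| = 4.18e+05 / 5.2595e+05 ≈ 0.79475
Gain = 20 log₁₀(0.79475) ≈ -2.00 dB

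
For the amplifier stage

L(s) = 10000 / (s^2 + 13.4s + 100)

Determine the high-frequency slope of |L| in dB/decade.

Each pole contributes −20 dB/decade at high frequency; each zero contributes +20 dB/decade.
Net: 0 zero(s) − 2 pole(s) → -40 dB/decade.

-40 dB/decade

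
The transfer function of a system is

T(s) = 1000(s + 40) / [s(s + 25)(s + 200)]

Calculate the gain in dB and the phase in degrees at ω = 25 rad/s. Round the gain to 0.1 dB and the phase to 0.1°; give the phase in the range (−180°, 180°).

At s = jω = j25:
zero (s+40): 40 + j25 → |·| = √(40²+25²) = √2225 ≈ 47.17, ∠ = arctan(25/40) ≈ 32.01°
pole (s+25): 25 + j25 → |·| = √(25²+25²) = √1250 ≈ 35.355, ∠ = arctan(25/25) ≈ 45.00°
pole (s+200): 200 + j25 → |·| = √(200²+25²) = √40625 ≈ 201.56, ∠ = arctan(25/200) ≈ 7.13°
pole at origin: |s| = 25, ∠ = 90.00° (in denominator)
|T| = 1000 · 47.17 / 1.7815e+05 ≈ 0.26478
Gain = 20 log₁₀(0.26478) ≈ -11.54 dB
∠T = 32.01° − 142.13° = -110.12°

-11.5 dB, -110.1°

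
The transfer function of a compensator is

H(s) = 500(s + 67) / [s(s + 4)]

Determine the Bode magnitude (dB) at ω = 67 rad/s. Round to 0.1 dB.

20.5 dB

At s = jω = j67:
zero (s+67): 67 + j67 → |·| = √(67²+67²) = √8978 ≈ 94.752, ∠ = arctan(67/67) ≈ 45.00°
pole (s+4): 4 + j67 → |·| = √(4²+67²) = √4505 ≈ 67.119, ∠ = arctan(67/4) ≈ 86.58°
pole at origin: |s| = 67, ∠ = 90.00° (in denominator)
|H| = 500 · 94.752 / 4497 ≈ 10.535
Gain = 20 log₁₀(10.535) ≈ 20.45 dB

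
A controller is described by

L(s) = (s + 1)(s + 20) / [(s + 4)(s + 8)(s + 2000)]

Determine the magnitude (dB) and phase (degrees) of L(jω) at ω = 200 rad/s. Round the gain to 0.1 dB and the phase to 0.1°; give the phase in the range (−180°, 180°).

At s = jω = j200:
zero (s+1): 1 + j200 → |·| = √(1²+200²) = √40001 ≈ 200, ∠ = arctan(200/1) ≈ 89.71°
zero (s+20): 20 + j200 → |·| = √(20²+200²) = √40400 ≈ 201, ∠ = arctan(200/20) ≈ 84.29°
pole (s+4): 4 + j200 → |·| = √(4²+200²) = √40016 ≈ 200.04, ∠ = arctan(200/4) ≈ 88.85°
pole (s+8): 8 + j200 → |·| = √(8²+200²) = √40064 ≈ 200.16, ∠ = arctan(200/8) ≈ 87.71°
pole (s+2000): 2000 + j200 → |·| = √(2000²+200²) = √4040000 ≈ 2010, ∠ = arctan(200/2000) ≈ 5.71°
|L| = 1 · 40200 / 8.048e+07 ≈ 0.0004995
Gain = 20 log₁₀(0.0004995) ≈ -66.03 dB
∠L = 174.00° − 182.27° = -8.27°

-66.0 dB, -8.3°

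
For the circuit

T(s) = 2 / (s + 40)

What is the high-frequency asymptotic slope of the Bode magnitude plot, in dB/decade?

-20 dB/decade

Each pole contributes −20 dB/decade at high frequency; each zero contributes +20 dB/decade.
Net: 0 zero(s) − 1 pole(s) → -20 dB/decade.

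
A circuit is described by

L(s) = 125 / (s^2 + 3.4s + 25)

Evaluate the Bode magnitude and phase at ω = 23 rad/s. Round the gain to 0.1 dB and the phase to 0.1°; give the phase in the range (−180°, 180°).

At s = jω = j23:
quadratic: (j23)² + 3.4·j23 + 25 = -504 + j78.2 → |·| ≈ 510.03, ∠ ≈ 171.18°
|L| = 125 / 510.03 ≈ 0.24508
Gain = 20 log₁₀(0.24508) ≈ -12.21 dB
∠L = 0.00° − 171.18° = -171.18°

-12.2 dB, -171.2°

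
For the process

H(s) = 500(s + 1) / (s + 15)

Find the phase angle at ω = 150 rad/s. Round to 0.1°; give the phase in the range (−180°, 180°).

At s = jω = j150:
zero (s+1): 1 + j150 → |·| = √(1²+150²) = √22501 ≈ 150, ∠ = arctan(150/1) ≈ 89.62°
pole (s+15): 15 + j150 → |·| = √(15²+150²) = √22725 ≈ 150.75, ∠ = arctan(150/15) ≈ 84.29°
∠H = 89.62° − 84.29° = 5.33°

5.3°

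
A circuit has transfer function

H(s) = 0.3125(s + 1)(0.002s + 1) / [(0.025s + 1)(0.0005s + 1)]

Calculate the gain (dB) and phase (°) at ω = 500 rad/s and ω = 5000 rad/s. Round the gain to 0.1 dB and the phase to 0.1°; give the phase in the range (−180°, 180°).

ω = 500: 24.7 dB, 35.4°; ω = 5000: 33.4 dB, 16.5°

At ω = 500 rad/s:
zero (1 + j500·1) = 1 + j500 → |·| ≈ 500, ∠ ≈ 89.89°
zero (1 + j500·0.002) = 1 + j1 → |·| ≈ 1.4142, ∠ ≈ 45.00°
pole (1 + j500·0.025) = 1 + j12.5 → |·| ≈ 12.54, ∠ ≈ 85.43°
pole (1 + j500·0.0005) = 1 + j0.25 → |·| ≈ 1.0308, ∠ ≈ 14.04°
|H| = 0.3125 · 500 · 1.4142 / (12.54 · 1.0308) ≈ 17.095
Gain = 20 log₁₀(17.095) ≈ 24.66 dB
∠H = (89.89° + 45.00°) − (85.43° + 14.04°) = 35.42°

At ω = 5000 rad/s:
zero (1 + j5000·1) = 1 + j5000 → |·| ≈ 5000, ∠ ≈ 89.99°
zero (1 + j5000·0.002) = 1 + j10 → |·| ≈ 10.05, ∠ ≈ 84.29°
pole (1 + j5000·0.025) = 1 + j125 → |·| ≈ 125, ∠ ≈ 89.54°
pole (1 + j5000·0.0005) = 1 + j2.5 → |·| ≈ 2.6926, ∠ ≈ 68.20°
|H| = 0.3125 · 5000 · 10.05 / (125 · 2.6926) ≈ 46.656
Gain = 20 log₁₀(46.656) ≈ 33.38 dB
∠H = (89.99° + 84.29°) − (89.54° + 68.20°) = 16.54°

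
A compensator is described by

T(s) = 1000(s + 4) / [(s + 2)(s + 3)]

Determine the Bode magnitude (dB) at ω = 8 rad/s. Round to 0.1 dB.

42.1 dB

At s = jω = j8:
zero (s+4): 4 + j8 → |·| = √(4²+8²) = √80 ≈ 8.9443, ∠ = arctan(8/4) ≈ 63.43°
pole (s+2): 2 + j8 → |·| = √(2²+8²) = √68 ≈ 8.2462, ∠ = arctan(8/2) ≈ 75.96°
pole (s+3): 3 + j8 → |·| = √(3²+8²) = √73 ≈ 8.544, ∠ = arctan(8/3) ≈ 69.44°
|T| = 1000 · 8.9443 / 70.456 ≈ 126.95
Gain = 20 log₁₀(126.95) ≈ 42.07 dB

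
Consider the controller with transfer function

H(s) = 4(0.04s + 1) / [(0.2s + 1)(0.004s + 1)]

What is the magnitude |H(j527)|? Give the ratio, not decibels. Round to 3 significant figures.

At ω = 527 rad/s:
zero (1 + j527·0.04) = 1 + j21.08 → |·| ≈ 21.104, ∠ ≈ 87.28°
pole (1 + j527·0.2) = 1 + j105.4 → |·| ≈ 105.4, ∠ ≈ 89.46°
pole (1 + j527·0.004) = 1 + j2.108 → |·| ≈ 2.3332, ∠ ≈ 64.62°
|H| = 4 · 21.104 / (105.4 · 2.3332) ≈ 0.34327

0.343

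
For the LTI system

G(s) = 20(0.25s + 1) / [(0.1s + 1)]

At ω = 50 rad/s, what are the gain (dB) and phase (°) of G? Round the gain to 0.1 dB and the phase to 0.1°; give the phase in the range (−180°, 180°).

At ω = 50 rad/s:
zero (1 + j50·0.25) = 1 + j12.5 → |·| ≈ 12.54, ∠ ≈ 85.43°
pole (1 + j50·0.1) = 1 + j5 → |·| ≈ 5.099, ∠ ≈ 78.69°
|G| = 20 · 12.54 / (5.099) ≈ 49.186
Gain = 20 log₁₀(49.186) ≈ 33.84 dB
∠G = (85.43°) − (78.69°) = 6.74°

33.8 dB, 6.7°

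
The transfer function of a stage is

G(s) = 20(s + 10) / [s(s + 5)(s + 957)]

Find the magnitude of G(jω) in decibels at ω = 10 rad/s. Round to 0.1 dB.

-51.6 dB

At s = jω = j10:
zero (s+10): 10 + j10 → |·| = √(10²+10²) = √200 ≈ 14.142, ∠ = arctan(10/10) ≈ 45.00°
pole (s+5): 5 + j10 → |·| = √(5²+10²) = √125 ≈ 11.18, ∠ = arctan(10/5) ≈ 63.43°
pole (s+957): 957 + j10 → |·| = √(957²+10²) = √915949 ≈ 957.05, ∠ = arctan(10/957) ≈ 0.60°
pole at origin: |s| = 10, ∠ = 90.00° (in denominator)
|G| = 20 · 14.142 / 1.07e+05 ≈ 0.0026434
Gain = 20 log₁₀(0.0026434) ≈ -51.56 dB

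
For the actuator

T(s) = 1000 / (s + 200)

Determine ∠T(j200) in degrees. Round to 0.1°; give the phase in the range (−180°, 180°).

-45.0°

At s = jω = j200:
pole (s+200): 200 + j200 → |·| = √(200²+200²) = √80000 ≈ 282.84, ∠ = arctan(200/200) ≈ 45.00°
∠T = 0.00° − 45.00° = -45.00°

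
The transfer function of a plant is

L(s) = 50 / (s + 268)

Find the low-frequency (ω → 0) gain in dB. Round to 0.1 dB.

-14.6 dB

L(0) = 50 / (268) ≈ 0.18657
20 log₁₀(0.18657) ≈ -14.58 dB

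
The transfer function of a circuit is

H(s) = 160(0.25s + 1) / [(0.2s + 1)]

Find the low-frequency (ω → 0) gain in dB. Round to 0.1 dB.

44.1 dB

H(0) = 160 · 1 / 1 = 160
20 log₁₀(160) ≈ 44.08 dB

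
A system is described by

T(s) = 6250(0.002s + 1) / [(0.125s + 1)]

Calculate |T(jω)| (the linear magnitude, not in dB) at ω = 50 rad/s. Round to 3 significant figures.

992

At ω = 50 rad/s:
zero (1 + j50·0.002) = 1 + j0.1 → |·| ≈ 1.005, ∠ ≈ 5.71°
pole (1 + j50·0.125) = 1 + j6.25 → |·| ≈ 6.3295, ∠ ≈ 80.91°
|T| = 6250 · 1.005 / (6.3295) ≈ 992.38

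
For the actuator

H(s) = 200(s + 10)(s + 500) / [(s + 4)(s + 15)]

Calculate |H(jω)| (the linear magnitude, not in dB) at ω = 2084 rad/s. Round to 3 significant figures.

At s = jω = j2084:
zero (s+10): 10 + j2084 → |·| = √(10²+2084²) = √4343156 ≈ 2084, ∠ = arctan(2084/10) ≈ 89.73°
zero (s+500): 500 + j2084 → |·| = √(500²+2084²) = √4593056 ≈ 2143.1, ∠ = arctan(2084/500) ≈ 76.51°
pole (s+4): 4 + j2084 → |·| = √(4²+2084²) = √4343072 ≈ 2084, ∠ = arctan(2084/4) ≈ 89.89°
pole (s+15): 15 + j2084 → |·| = √(15²+2084²) = √4343281 ≈ 2084.1, ∠ = arctan(2084/15) ≈ 89.59°
|H| = 200 · 4.4662e+06 / 4.3433e+06 ≈ 205.66

206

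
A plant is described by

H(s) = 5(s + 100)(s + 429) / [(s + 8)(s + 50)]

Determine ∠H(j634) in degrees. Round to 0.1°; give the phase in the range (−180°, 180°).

-37.8°

At s = jω = j634:
zero (s+100): 100 + j634 → |·| = √(100²+634²) = √411956 ≈ 641.84, ∠ = arctan(634/100) ≈ 81.04°
zero (s+429): 429 + j634 → |·| = √(429²+634²) = √585997 ≈ 765.5, ∠ = arctan(634/429) ≈ 55.92°
pole (s+8): 8 + j634 → |·| = √(8²+634²) = √402020 ≈ 634.05, ∠ = arctan(634/8) ≈ 89.28°
pole (s+50): 50 + j634 → |·| = √(50²+634²) = √404456 ≈ 635.97, ∠ = arctan(634/50) ≈ 85.49°
∠H = 136.96° − 174.77° = -37.81°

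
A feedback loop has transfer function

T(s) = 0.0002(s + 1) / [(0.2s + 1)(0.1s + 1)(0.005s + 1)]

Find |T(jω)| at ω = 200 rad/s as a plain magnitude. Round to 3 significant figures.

3.53e-05

At ω = 200 rad/s:
zero (1 + j200·1) = 1 + j200 → |·| ≈ 200, ∠ ≈ 89.71°
pole (1 + j200·0.2) = 1 + j40 → |·| ≈ 40.012, ∠ ≈ 88.57°
pole (1 + j200·0.1) = 1 + j20 → |·| ≈ 20.025, ∠ ≈ 87.14°
pole (1 + j200·0.005) = 1 + j1 → |·| ≈ 1.4142, ∠ ≈ 45.00°
|T| = 0.0002 · 200 / (40.012 · 20.025 · 1.4142) ≈ 3.5301e-05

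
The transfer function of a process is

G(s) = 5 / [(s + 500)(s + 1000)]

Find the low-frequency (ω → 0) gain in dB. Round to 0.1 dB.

-100.0 dB

G(0) = 5 / (500·1000) = 1e-05
20 log₁₀(1e-05) ≈ -100.00 dB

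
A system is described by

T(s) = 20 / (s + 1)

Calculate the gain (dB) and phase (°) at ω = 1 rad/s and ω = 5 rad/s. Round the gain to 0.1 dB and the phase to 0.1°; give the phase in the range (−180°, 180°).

ω = 1: 23.0 dB, -45.0°; ω = 5: 11.9 dB, -78.7°

Substitute s = j1:
Numerator: 20 = 20 + j0
Denominator: (j1) + 1 = 1 + j1
|N| = √(20² + 0²) ≈ 20, ∠N ≈ 0.00°
|D| = √(1² + 1²) ≈ 1.4142, ∠D ≈ 45.00°
|T| = 20 / 1.4142 ≈ 14.142
Gain = 20 log₁₀(14.142) ≈ 23.01 dB
∠T = 0.00° − 45.00° = -45.00°

Substitute s = j5:
Numerator: 20 = 20 + j0
Denominator: (j5) + 1 = 1 + j5
|N| = √(20² + 0²) ≈ 20, ∠N ≈ 0.00°
|D| = √(1² + 5²) ≈ 5.099, ∠D ≈ 78.69°
|T| = 20 / 5.099 ≈ 3.9223
Gain = 20 log₁₀(3.9223) ≈ 11.87 dB
∠T = 0.00° − 78.69° = -78.69°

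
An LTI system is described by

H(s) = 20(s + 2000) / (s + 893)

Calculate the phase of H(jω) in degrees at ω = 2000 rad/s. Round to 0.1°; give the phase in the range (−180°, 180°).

-20.9°

At s = jω = j2000:
zero (s+2000): 2000 + j2000 → |·| = √(2000²+2000²) = √8000000 ≈ 2828.4, ∠ = arctan(2000/2000) ≈ 45.00°
pole (s+893): 893 + j2000 → |·| = √(893²+2000²) = √4797449 ≈ 2190.3, ∠ = arctan(2000/893) ≈ 65.94°
∠H = 45.00° − 65.94° = -20.94°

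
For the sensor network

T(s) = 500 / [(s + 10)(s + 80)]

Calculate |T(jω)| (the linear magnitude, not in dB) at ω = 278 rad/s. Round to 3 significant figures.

At s = jω = j278:
pole (s+10): 10 + j278 → |·| = √(10²+278²) = √77384 ≈ 278.18, ∠ = arctan(278/10) ≈ 87.94°
pole (s+80): 80 + j278 → |·| = √(80²+278²) = √83684 ≈ 289.28, ∠ = arctan(278/80) ≈ 73.95°
|T| = 500 / 80472 ≈ 0.0062133

0.00621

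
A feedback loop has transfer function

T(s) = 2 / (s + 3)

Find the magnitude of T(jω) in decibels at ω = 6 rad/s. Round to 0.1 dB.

-10.5 dB

At s = jω = j6:
pole (s+3): 3 + j6 → |·| = √(3²+6²) = √45 ≈ 6.7082, ∠ = arctan(6/3) ≈ 63.43°
|T| = 2 / 6.7082 ≈ 0.29814
Gain = 20 log₁₀(0.29814) ≈ -10.51 dB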